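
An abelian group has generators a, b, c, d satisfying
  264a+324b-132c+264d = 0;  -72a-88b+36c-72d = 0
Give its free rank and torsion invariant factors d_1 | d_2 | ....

Answer: M ≅ ℤ^2 ⊕ ℤ/4 ⊕ ℤ/12

Derivation:
rank_ℚ(R)=2; free=4−2=2
SNF(R) diag = [4, 12] → torsion [4, 12]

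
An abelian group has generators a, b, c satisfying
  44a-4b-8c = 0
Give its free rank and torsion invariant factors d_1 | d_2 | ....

Answer: M ≅ ℤ^2 ⊕ ℤ/4

Derivation:
rank_ℚ(R)=1; free=3−1=2
SNF(R) diag = [4] → torsion [4]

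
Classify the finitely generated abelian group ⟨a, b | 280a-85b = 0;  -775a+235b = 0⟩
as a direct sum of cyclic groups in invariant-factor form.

rank_ℚ(R)=2; free=2−2=0
SNF(R) diag = [5, 15] → torsion [5, 15]

Answer: M ≅ ℤ/5 ⊕ ℤ/15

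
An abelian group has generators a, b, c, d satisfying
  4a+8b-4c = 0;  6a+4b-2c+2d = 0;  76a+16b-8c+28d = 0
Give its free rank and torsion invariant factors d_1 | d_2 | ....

rank_ℚ(R)=3; free=4−3=1
SNF(R) diag = [2, 4, 12] → torsion [2, 4, 12]

Answer: M ≅ ℤ^1 ⊕ ℤ/2 ⊕ ℤ/4 ⊕ ℤ/12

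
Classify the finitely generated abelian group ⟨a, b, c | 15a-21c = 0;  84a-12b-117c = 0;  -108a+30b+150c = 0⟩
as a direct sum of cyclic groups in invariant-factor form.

Answer: M ≅ ℤ/3 ⊕ ℤ/3 ⊕ ℤ/6

Derivation:
rank_ℚ(R)=3; free=3−3=0
SNF(R) diag = [3, 3, 6] → torsion [3, 3, 6]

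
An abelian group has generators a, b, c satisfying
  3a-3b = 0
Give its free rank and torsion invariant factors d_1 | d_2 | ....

rank_ℚ(R)=1; free=3−1=2
SNF(R) diag = [3] → torsion [3]

Answer: M ≅ ℤ^2 ⊕ ℤ/3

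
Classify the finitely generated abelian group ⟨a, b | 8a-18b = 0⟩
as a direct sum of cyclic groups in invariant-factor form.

rank_ℚ(R)=1; free=2−1=1
SNF(R) diag = [2] → torsion [2]

Answer: M ≅ ℤ^1 ⊕ ℤ/2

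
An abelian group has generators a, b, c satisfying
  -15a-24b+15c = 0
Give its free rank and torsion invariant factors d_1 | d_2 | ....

rank_ℚ(R)=1; free=3−1=2
SNF(R) diag = [3] → torsion [3]

Answer: M ≅ ℤ^2 ⊕ ℤ/3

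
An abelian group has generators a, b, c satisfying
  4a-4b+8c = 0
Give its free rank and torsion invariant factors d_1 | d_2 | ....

Answer: M ≅ ℤ^2 ⊕ ℤ/4

Derivation:
rank_ℚ(R)=1; free=3−1=2
SNF(R) diag = [4] → torsion [4]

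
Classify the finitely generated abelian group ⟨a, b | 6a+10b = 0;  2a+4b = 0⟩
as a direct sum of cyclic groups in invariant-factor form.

Answer: M ≅ ℤ/2 ⊕ ℤ/2

Derivation:
rank_ℚ(R)=2; free=2−2=0
SNF(R) diag = [2, 2] → torsion [2, 2]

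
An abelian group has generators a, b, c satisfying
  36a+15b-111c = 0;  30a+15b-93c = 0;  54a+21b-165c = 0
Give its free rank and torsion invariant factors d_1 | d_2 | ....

rank_ℚ(R)=3; free=3−3=0
SNF(R) diag = [3, 6, 6] → torsion [3, 6, 6]

Answer: M ≅ ℤ/3 ⊕ ℤ/6 ⊕ ℤ/6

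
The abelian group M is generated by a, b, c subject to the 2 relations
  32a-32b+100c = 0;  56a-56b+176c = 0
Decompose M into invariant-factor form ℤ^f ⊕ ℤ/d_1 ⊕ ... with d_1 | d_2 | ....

rank_ℚ(R)=2; free=3−2=1
SNF(R) diag = [4, 8] → torsion [4, 8]

Answer: M ≅ ℤ^1 ⊕ ℤ/4 ⊕ ℤ/8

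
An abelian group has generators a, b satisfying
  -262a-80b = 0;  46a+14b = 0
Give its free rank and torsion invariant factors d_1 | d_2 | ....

Answer: M ≅ ℤ/2 ⊕ ℤ/6

Derivation:
rank_ℚ(R)=2; free=2−2=0
SNF(R) diag = [2, 6] → torsion [2, 6]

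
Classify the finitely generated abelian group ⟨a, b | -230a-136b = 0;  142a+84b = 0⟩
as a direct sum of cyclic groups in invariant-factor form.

Answer: M ≅ ℤ/2 ⊕ ℤ/4

Derivation:
rank_ℚ(R)=2; free=2−2=0
SNF(R) diag = [2, 4] → torsion [2, 4]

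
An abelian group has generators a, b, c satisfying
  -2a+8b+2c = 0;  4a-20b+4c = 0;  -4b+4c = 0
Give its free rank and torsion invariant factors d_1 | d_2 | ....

Answer: M ≅ ℤ/2 ⊕ ℤ/4 ⊕ ℤ/4

Derivation:
rank_ℚ(R)=3; free=3−3=0
SNF(R) diag = [2, 4, 4] → torsion [2, 4, 4]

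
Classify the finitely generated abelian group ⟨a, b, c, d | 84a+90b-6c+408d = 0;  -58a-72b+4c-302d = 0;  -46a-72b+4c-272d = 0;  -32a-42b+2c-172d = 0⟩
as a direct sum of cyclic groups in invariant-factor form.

Answer: M ≅ ℤ/2 ⊕ ℤ/6 ⊕ ℤ/6 ⊕ ℤ/12

Derivation:
rank_ℚ(R)=4; free=4−4=0
SNF(R) diag = [2, 6, 6, 12] → torsion [2, 6, 6, 12]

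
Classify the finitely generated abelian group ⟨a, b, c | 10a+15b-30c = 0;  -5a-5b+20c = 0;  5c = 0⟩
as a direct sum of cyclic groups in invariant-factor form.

rank_ℚ(R)=3; free=3−3=0
SNF(R) diag = [5, 5, 5] → torsion [5, 5, 5]

Answer: M ≅ ℤ/5 ⊕ ℤ/5 ⊕ ℤ/5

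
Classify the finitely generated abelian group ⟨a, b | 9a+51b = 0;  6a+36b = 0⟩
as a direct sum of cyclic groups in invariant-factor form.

Answer: M ≅ ℤ/3 ⊕ ℤ/6

Derivation:
rank_ℚ(R)=2; free=2−2=0
SNF(R) diag = [3, 6] → torsion [3, 6]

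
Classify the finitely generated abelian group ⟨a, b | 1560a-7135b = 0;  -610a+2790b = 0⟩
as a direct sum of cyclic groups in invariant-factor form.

Answer: M ≅ ℤ/5 ⊕ ℤ/10

Derivation:
rank_ℚ(R)=2; free=2−2=0
SNF(R) diag = [5, 10] → torsion [5, 10]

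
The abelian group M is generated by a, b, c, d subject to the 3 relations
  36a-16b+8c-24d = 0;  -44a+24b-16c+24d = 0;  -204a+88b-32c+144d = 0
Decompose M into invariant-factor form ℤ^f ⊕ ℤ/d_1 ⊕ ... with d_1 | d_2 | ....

rank_ℚ(R)=3; free=4−3=1
SNF(R) diag = [4, 8, 24] → torsion [4, 8, 24]

Answer: M ≅ ℤ^1 ⊕ ℤ/4 ⊕ ℤ/8 ⊕ ℤ/24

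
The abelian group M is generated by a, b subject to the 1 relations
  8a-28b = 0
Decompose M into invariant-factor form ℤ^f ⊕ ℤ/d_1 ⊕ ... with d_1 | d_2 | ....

Answer: M ≅ ℤ^1 ⊕ ℤ/4

Derivation:
rank_ℚ(R)=1; free=2−1=1
SNF(R) diag = [4] → torsion [4]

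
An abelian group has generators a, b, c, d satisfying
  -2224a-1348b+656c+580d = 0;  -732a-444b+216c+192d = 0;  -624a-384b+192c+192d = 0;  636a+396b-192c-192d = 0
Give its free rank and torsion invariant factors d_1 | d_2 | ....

Answer: M ≅ ℤ/4 ⊕ ℤ/12 ⊕ ℤ/24 ⊕ ℤ/48

Derivation:
rank_ℚ(R)=4; free=4−4=0
SNF(R) diag = [4, 12, 24, 48] → torsion [4, 12, 24, 48]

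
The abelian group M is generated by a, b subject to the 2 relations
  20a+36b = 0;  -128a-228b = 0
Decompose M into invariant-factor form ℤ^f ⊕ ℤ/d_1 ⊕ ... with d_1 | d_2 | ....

Answer: M ≅ ℤ/4 ⊕ ℤ/12

Derivation:
rank_ℚ(R)=2; free=2−2=0
SNF(R) diag = [4, 12] → torsion [4, 12]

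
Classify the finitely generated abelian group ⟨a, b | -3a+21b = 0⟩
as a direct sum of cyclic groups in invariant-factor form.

rank_ℚ(R)=1; free=2−1=1
SNF(R) diag = [3] → torsion [3]

Answer: M ≅ ℤ^1 ⊕ ℤ/3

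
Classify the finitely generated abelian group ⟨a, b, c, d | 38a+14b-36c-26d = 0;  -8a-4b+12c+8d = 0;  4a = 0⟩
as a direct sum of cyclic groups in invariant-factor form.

rank_ℚ(R)=3; free=4−3=1
SNF(R) diag = [2, 4, 4] → torsion [2, 4, 4]

Answer: M ≅ ℤ^1 ⊕ ℤ/2 ⊕ ℤ/4 ⊕ ℤ/4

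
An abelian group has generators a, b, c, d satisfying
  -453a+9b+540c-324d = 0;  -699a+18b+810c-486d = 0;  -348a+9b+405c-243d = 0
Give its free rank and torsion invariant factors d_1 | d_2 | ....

rank_ℚ(R)=3; free=4−3=1
SNF(R) diag = [3, 9, 27] → torsion [3, 9, 27]

Answer: M ≅ ℤ^1 ⊕ ℤ/3 ⊕ ℤ/9 ⊕ ℤ/27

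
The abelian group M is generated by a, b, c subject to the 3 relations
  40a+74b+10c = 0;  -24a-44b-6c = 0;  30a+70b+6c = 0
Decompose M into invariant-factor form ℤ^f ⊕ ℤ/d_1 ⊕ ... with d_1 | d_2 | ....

Answer: M ≅ ℤ/2 ⊕ ℤ/2 ⊕ ℤ/6

Derivation:
rank_ℚ(R)=3; free=3−3=0
SNF(R) diag = [2, 2, 6] → torsion [2, 2, 6]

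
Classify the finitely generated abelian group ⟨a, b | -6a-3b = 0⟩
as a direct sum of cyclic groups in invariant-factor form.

rank_ℚ(R)=1; free=2−1=1
SNF(R) diag = [3] → torsion [3]

Answer: M ≅ ℤ^1 ⊕ ℤ/3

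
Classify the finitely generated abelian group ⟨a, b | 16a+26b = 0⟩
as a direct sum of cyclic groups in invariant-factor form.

rank_ℚ(R)=1; free=2−1=1
SNF(R) diag = [2] → torsion [2]

Answer: M ≅ ℤ^1 ⊕ ℤ/2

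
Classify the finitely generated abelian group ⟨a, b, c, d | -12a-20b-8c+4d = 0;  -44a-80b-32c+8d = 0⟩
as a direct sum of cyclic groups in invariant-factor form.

Answer: M ≅ ℤ^2 ⊕ ℤ/4 ⊕ ℤ/4

Derivation:
rank_ℚ(R)=2; free=4−2=2
SNF(R) diag = [4, 4] → torsion [4, 4]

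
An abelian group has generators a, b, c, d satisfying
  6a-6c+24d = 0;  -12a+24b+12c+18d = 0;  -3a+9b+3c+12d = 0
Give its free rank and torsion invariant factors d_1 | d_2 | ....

rank_ℚ(R)=3; free=4−3=1
SNF(R) diag = [3, 6, 6] → torsion [3, 6, 6]

Answer: M ≅ ℤ^1 ⊕ ℤ/3 ⊕ ℤ/6 ⊕ ℤ/6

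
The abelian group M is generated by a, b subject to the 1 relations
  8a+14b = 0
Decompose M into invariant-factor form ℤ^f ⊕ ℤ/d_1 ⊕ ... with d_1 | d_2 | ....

Answer: M ≅ ℤ^1 ⊕ ℤ/2

Derivation:
rank_ℚ(R)=1; free=2−1=1
SNF(R) diag = [2] → torsion [2]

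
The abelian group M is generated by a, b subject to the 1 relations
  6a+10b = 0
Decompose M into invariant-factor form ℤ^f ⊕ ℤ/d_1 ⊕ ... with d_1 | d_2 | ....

rank_ℚ(R)=1; free=2−1=1
SNF(R) diag = [2] → torsion [2]

Answer: M ≅ ℤ^1 ⊕ ℤ/2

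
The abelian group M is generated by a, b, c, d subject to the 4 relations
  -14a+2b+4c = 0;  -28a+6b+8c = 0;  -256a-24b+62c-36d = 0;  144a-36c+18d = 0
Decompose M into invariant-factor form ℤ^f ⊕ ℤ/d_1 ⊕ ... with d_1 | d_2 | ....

Answer: M ≅ ℤ/2 ⊕ ℤ/2 ⊕ ℤ/6 ⊕ ℤ/18

Derivation:
rank_ℚ(R)=4; free=4−4=0
SNF(R) diag = [2, 2, 6, 18] → torsion [2, 2, 6, 18]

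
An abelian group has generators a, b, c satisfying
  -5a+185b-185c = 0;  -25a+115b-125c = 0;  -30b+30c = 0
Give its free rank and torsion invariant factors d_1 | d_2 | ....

Answer: M ≅ ℤ/5 ⊕ ℤ/10 ⊕ ℤ/30

Derivation:
rank_ℚ(R)=3; free=3−3=0
SNF(R) diag = [5, 10, 30] → torsion [5, 10, 30]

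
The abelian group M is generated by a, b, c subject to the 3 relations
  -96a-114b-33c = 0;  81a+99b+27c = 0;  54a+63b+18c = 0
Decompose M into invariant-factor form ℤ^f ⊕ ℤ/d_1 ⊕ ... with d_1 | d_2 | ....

rank_ℚ(R)=3; free=3−3=0
SNF(R) diag = [3, 9, 9] → torsion [3, 9, 9]

Answer: M ≅ ℤ/3 ⊕ ℤ/9 ⊕ ℤ/9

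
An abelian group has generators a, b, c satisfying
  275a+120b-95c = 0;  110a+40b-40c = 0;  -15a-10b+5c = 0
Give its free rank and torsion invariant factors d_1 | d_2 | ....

rank_ℚ(R)=3; free=3−3=0
SNF(R) diag = [5, 10, 30] → torsion [5, 10, 30]

Answer: M ≅ ℤ/5 ⊕ ℤ/10 ⊕ ℤ/30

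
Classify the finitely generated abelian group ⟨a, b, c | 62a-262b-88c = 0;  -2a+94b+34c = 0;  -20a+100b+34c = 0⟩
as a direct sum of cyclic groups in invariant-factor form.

rank_ℚ(R)=3; free=3−3=0
SNF(R) diag = [2, 6, 12] → torsion [2, 6, 12]

Answer: M ≅ ℤ/2 ⊕ ℤ/6 ⊕ ℤ/12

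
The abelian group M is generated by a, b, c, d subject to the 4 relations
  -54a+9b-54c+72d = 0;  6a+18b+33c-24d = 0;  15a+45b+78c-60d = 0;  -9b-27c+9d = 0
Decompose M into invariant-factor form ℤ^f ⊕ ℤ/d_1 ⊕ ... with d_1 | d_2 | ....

rank_ℚ(R)=4; free=4−4=0
SNF(R) diag = [3, 9, 9, 27] → torsion [3, 9, 9, 27]

Answer: M ≅ ℤ/3 ⊕ ℤ/9 ⊕ ℤ/9 ⊕ ℤ/27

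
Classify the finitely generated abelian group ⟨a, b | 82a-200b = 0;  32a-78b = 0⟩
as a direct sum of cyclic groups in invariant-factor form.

Answer: M ≅ ℤ/2 ⊕ ℤ/2

Derivation:
rank_ℚ(R)=2; free=2−2=0
SNF(R) diag = [2, 2] → torsion [2, 2]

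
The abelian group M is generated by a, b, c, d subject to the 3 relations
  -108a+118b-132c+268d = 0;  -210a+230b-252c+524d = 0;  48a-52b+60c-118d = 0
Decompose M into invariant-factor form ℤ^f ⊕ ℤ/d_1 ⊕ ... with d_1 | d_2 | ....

Answer: M ≅ ℤ^1 ⊕ ℤ/2 ⊕ ℤ/6 ⊕ ℤ/6

Derivation:
rank_ℚ(R)=3; free=4−3=1
SNF(R) diag = [2, 6, 6] → torsion [2, 6, 6]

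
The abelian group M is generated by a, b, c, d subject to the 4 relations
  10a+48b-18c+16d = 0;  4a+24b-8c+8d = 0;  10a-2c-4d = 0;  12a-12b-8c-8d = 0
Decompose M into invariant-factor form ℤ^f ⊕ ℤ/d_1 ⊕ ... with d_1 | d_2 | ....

rank_ℚ(R)=4; free=4−4=0
SNF(R) diag = [2, 4, 12, 12] → torsion [2, 4, 12, 12]

Answer: M ≅ ℤ/2 ⊕ ℤ/4 ⊕ ℤ/12 ⊕ ℤ/12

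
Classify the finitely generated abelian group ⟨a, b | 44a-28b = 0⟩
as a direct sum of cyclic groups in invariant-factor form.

rank_ℚ(R)=1; free=2−1=1
SNF(R) diag = [4] → torsion [4]

Answer: M ≅ ℤ^1 ⊕ ℤ/4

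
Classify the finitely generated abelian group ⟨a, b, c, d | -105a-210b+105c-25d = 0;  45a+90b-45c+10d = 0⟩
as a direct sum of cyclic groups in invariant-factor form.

Answer: M ≅ ℤ^2 ⊕ ℤ/5 ⊕ ℤ/15

Derivation:
rank_ℚ(R)=2; free=4−2=2
SNF(R) diag = [5, 15] → torsion [5, 15]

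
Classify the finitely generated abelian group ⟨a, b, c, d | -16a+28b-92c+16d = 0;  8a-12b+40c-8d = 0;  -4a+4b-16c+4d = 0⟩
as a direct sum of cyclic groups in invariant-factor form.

Answer: M ≅ ℤ^1 ⊕ ℤ/4 ⊕ ℤ/4 ⊕ ℤ/4

Derivation:
rank_ℚ(R)=3; free=4−3=1
SNF(R) diag = [4, 4, 4] → torsion [4, 4, 4]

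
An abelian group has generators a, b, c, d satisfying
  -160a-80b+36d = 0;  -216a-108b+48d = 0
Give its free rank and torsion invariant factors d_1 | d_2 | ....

rank_ℚ(R)=2; free=4−2=2
SNF(R) diag = [4, 12] → torsion [4, 12]

Answer: M ≅ ℤ^2 ⊕ ℤ/4 ⊕ ℤ/12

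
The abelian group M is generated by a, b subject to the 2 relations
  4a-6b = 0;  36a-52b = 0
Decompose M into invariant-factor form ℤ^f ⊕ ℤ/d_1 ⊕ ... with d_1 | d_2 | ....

Answer: M ≅ ℤ/2 ⊕ ℤ/4

Derivation:
rank_ℚ(R)=2; free=2−2=0
SNF(R) diag = [2, 4] → torsion [2, 4]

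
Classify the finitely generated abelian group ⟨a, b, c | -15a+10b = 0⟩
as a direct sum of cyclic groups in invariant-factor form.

rank_ℚ(R)=1; free=3−1=2
SNF(R) diag = [5] → torsion [5]

Answer: M ≅ ℤ^2 ⊕ ℤ/5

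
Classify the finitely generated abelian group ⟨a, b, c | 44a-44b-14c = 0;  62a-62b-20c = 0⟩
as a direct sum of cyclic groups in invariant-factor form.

rank_ℚ(R)=2; free=3−2=1
SNF(R) diag = [2, 6] → torsion [2, 6]

Answer: M ≅ ℤ^1 ⊕ ℤ/2 ⊕ ℤ/6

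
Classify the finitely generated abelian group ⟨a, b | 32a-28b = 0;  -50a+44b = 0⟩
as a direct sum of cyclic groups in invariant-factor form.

Answer: M ≅ ℤ/2 ⊕ ℤ/4

Derivation:
rank_ℚ(R)=2; free=2−2=0
SNF(R) diag = [2, 4] → torsion [2, 4]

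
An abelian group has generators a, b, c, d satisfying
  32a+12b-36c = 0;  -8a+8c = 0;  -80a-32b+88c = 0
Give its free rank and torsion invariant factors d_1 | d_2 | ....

rank_ℚ(R)=3; free=4−3=1
SNF(R) diag = [4, 8, 8] → torsion [4, 8, 8]

Answer: M ≅ ℤ^1 ⊕ ℤ/4 ⊕ ℤ/8 ⊕ ℤ/8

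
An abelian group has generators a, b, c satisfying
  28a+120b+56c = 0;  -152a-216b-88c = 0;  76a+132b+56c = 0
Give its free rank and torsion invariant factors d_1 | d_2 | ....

Answer: M ≅ ℤ/4 ⊕ ℤ/12 ⊕ ℤ/24

Derivation:
rank_ℚ(R)=3; free=3−3=0
SNF(R) diag = [4, 12, 24] → torsion [4, 12, 24]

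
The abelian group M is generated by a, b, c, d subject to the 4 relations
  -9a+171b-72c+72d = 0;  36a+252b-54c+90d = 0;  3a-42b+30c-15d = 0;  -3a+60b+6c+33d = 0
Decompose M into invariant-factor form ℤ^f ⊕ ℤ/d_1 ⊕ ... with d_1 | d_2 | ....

rank_ℚ(R)=4; free=4−4=0
SNF(R) diag = [3, 9, 18, 36] → torsion [3, 9, 18, 36]

Answer: M ≅ ℤ/3 ⊕ ℤ/9 ⊕ ℤ/18 ⊕ ℤ/36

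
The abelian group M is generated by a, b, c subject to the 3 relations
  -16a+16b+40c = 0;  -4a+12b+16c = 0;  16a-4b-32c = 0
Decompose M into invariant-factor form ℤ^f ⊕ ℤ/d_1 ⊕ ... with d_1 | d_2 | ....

rank_ℚ(R)=3; free=3−3=0
SNF(R) diag = [4, 4, 8] → torsion [4, 4, 8]

Answer: M ≅ ℤ/4 ⊕ ℤ/4 ⊕ ℤ/8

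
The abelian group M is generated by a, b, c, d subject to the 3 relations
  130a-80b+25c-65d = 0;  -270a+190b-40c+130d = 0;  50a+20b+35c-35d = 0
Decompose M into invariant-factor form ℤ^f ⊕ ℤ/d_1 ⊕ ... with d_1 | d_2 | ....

rank_ℚ(R)=3; free=4−3=1
SNF(R) diag = [5, 10, 20] → torsion [5, 10, 20]

Answer: M ≅ ℤ^1 ⊕ ℤ/5 ⊕ ℤ/10 ⊕ ℤ/20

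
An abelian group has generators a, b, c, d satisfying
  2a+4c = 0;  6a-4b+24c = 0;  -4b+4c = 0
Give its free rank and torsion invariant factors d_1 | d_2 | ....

rank_ℚ(R)=3; free=4−3=1
SNF(R) diag = [2, 4, 8] → torsion [2, 4, 8]

Answer: M ≅ ℤ^1 ⊕ ℤ/2 ⊕ ℤ/4 ⊕ ℤ/8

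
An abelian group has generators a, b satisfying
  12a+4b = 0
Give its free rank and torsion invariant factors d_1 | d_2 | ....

rank_ℚ(R)=1; free=2−1=1
SNF(R) diag = [4] → torsion [4]

Answer: M ≅ ℤ^1 ⊕ ℤ/4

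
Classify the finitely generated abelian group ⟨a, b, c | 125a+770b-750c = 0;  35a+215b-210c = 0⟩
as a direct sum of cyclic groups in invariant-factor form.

Answer: M ≅ ℤ^1 ⊕ ℤ/5 ⊕ ℤ/15

Derivation:
rank_ℚ(R)=2; free=3−2=1
SNF(R) diag = [5, 15] → torsion [5, 15]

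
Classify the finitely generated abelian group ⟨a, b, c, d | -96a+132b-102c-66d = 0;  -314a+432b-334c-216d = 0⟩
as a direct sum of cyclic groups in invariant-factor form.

Answer: M ≅ ℤ^2 ⊕ ℤ/2 ⊕ ℤ/6

Derivation:
rank_ℚ(R)=2; free=4−2=2
SNF(R) diag = [2, 6] → torsion [2, 6]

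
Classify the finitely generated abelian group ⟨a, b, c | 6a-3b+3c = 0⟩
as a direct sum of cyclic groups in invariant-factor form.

Answer: M ≅ ℤ^2 ⊕ ℤ/3

Derivation:
rank_ℚ(R)=1; free=3−1=2
SNF(R) diag = [3] → torsion [3]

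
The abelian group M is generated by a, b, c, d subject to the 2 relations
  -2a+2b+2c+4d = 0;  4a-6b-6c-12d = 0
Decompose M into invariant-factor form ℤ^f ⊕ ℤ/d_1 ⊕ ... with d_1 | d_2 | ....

rank_ℚ(R)=2; free=4−2=2
SNF(R) diag = [2, 2] → torsion [2, 2]

Answer: M ≅ ℤ^2 ⊕ ℤ/2 ⊕ ℤ/2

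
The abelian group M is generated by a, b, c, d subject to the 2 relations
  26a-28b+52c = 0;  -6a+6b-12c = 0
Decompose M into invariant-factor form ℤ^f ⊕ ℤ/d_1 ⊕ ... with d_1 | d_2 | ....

Answer: M ≅ ℤ^2 ⊕ ℤ/2 ⊕ ℤ/6

Derivation:
rank_ℚ(R)=2; free=4−2=2
SNF(R) diag = [2, 6] → torsion [2, 6]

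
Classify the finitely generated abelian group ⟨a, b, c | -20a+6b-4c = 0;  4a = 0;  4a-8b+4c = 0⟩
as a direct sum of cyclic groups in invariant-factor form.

rank_ℚ(R)=3; free=3−3=0
SNF(R) diag = [2, 4, 4] → torsion [2, 4, 4]

Answer: M ≅ ℤ/2 ⊕ ℤ/4 ⊕ ℤ/4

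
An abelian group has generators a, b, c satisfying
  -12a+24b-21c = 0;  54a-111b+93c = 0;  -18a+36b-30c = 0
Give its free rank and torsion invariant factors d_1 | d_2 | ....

rank_ℚ(R)=3; free=3−3=0
SNF(R) diag = [3, 3, 6] → torsion [3, 3, 6]

Answer: M ≅ ℤ/3 ⊕ ℤ/3 ⊕ ℤ/6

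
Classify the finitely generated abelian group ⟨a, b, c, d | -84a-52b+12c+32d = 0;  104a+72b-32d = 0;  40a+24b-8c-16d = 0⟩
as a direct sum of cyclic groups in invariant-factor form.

rank_ℚ(R)=3; free=4−3=1
SNF(R) diag = [4, 8, 16] → torsion [4, 8, 16]

Answer: M ≅ ℤ^1 ⊕ ℤ/4 ⊕ ℤ/8 ⊕ ℤ/16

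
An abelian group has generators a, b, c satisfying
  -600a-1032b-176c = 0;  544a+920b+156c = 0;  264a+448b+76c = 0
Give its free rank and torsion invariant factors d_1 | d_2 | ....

rank_ℚ(R)=3; free=3−3=0
SNF(R) diag = [4, 8, 16] → torsion [4, 8, 16]

Answer: M ≅ ℤ/4 ⊕ ℤ/8 ⊕ ℤ/16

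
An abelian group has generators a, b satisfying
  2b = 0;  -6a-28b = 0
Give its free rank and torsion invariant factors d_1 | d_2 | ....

Answer: M ≅ ℤ/2 ⊕ ℤ/6

Derivation:
rank_ℚ(R)=2; free=2−2=0
SNF(R) diag = [2, 6] → torsion [2, 6]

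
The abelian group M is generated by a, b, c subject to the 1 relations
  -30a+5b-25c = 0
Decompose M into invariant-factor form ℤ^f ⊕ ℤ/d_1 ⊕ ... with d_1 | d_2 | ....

rank_ℚ(R)=1; free=3−1=2
SNF(R) diag = [5] → torsion [5]

Answer: M ≅ ℤ^2 ⊕ ℤ/5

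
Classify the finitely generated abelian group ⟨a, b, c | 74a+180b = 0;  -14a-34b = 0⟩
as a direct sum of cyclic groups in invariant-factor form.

Answer: M ≅ ℤ^1 ⊕ ℤ/2 ⊕ ℤ/2

Derivation:
rank_ℚ(R)=2; free=3−2=1
SNF(R) diag = [2, 2] → torsion [2, 2]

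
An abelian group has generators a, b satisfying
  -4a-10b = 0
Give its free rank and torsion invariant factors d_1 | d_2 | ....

rank_ℚ(R)=1; free=2−1=1
SNF(R) diag = [2] → torsion [2]

Answer: M ≅ ℤ^1 ⊕ ℤ/2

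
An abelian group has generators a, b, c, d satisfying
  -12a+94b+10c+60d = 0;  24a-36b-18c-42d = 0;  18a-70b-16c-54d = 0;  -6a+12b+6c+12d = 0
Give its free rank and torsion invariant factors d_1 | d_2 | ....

Answer: M ≅ ℤ/2 ⊕ ℤ/6 ⊕ ℤ/6 ⊕ ℤ/18

Derivation:
rank_ℚ(R)=4; free=4−4=0
SNF(R) diag = [2, 6, 6, 18] → torsion [2, 6, 6, 18]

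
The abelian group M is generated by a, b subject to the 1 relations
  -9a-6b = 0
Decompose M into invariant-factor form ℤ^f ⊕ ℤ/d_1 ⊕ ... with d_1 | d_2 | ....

Answer: M ≅ ℤ^1 ⊕ ℤ/3

Derivation:
rank_ℚ(R)=1; free=2−1=1
SNF(R) diag = [3] → torsion [3]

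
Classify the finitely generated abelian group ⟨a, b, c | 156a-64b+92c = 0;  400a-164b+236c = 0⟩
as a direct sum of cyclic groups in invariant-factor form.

Answer: M ≅ ℤ^1 ⊕ ℤ/4 ⊕ ℤ/4

Derivation:
rank_ℚ(R)=2; free=3−2=1
SNF(R) diag = [4, 4] → torsion [4, 4]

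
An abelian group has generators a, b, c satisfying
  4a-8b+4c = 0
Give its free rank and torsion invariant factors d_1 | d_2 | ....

Answer: M ≅ ℤ^2 ⊕ ℤ/4

Derivation:
rank_ℚ(R)=1; free=3−1=2
SNF(R) diag = [4] → torsion [4]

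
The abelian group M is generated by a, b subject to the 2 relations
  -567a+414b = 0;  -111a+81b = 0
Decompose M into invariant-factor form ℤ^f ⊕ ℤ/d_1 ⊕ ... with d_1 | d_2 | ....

Answer: M ≅ ℤ/3 ⊕ ℤ/9

Derivation:
rank_ℚ(R)=2; free=2−2=0
SNF(R) diag = [3, 9] → torsion [3, 9]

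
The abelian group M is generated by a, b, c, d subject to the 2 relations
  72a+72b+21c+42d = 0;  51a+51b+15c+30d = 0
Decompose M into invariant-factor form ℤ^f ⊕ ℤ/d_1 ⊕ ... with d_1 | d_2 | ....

Answer: M ≅ ℤ^2 ⊕ ℤ/3 ⊕ ℤ/3

Derivation:
rank_ℚ(R)=2; free=4−2=2
SNF(R) diag = [3, 3] → torsion [3, 3]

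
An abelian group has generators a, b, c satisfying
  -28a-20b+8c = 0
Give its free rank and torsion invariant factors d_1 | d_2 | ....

Answer: M ≅ ℤ^2 ⊕ ℤ/4

Derivation:
rank_ℚ(R)=1; free=3−1=2
SNF(R) diag = [4] → torsion [4]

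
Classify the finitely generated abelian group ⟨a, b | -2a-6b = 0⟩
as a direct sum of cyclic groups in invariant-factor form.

rank_ℚ(R)=1; free=2−1=1
SNF(R) diag = [2] → torsion [2]

Answer: M ≅ ℤ^1 ⊕ ℤ/2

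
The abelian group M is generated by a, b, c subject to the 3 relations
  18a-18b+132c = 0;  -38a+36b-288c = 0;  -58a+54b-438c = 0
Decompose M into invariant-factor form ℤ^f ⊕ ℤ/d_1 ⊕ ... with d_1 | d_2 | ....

rank_ℚ(R)=3; free=3−3=0
SNF(R) diag = [2, 6, 18] → torsion [2, 6, 18]

Answer: M ≅ ℤ/2 ⊕ ℤ/6 ⊕ ℤ/18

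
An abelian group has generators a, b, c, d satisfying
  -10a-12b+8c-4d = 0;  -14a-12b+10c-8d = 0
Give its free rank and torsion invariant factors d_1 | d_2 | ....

Answer: M ≅ ℤ^2 ⊕ ℤ/2 ⊕ ℤ/6

Derivation:
rank_ℚ(R)=2; free=4−2=2
SNF(R) diag = [2, 6] → torsion [2, 6]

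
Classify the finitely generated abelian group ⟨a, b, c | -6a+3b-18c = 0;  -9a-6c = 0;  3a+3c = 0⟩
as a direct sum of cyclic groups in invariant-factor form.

Answer: M ≅ ℤ/3 ⊕ ℤ/3 ⊕ ℤ/3

Derivation:
rank_ℚ(R)=3; free=3−3=0
SNF(R) diag = [3, 3, 3] → torsion [3, 3, 3]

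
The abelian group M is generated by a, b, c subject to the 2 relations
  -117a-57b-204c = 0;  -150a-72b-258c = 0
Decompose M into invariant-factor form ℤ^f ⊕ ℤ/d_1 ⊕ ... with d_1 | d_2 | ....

Answer: M ≅ ℤ^1 ⊕ ℤ/3 ⊕ ℤ/6

Derivation:
rank_ℚ(R)=2; free=3−2=1
SNF(R) diag = [3, 6] → torsion [3, 6]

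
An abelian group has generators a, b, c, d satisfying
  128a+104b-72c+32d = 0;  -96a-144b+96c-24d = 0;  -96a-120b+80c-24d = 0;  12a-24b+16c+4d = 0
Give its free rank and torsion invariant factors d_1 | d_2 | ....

Answer: M ≅ ℤ/4 ⊕ ℤ/8 ⊕ ℤ/8 ⊕ ℤ/24

Derivation:
rank_ℚ(R)=4; free=4−4=0
SNF(R) diag = [4, 8, 8, 24] → torsion [4, 8, 8, 24]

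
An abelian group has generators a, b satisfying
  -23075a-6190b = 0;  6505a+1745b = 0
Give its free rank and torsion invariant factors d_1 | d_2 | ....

rank_ℚ(R)=2; free=2−2=0
SNF(R) diag = [5, 15] → torsion [5, 15]

Answer: M ≅ ℤ/5 ⊕ ℤ/15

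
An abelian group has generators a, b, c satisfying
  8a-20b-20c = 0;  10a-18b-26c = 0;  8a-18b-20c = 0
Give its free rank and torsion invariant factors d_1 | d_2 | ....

rank_ℚ(R)=3; free=3−3=0
SNF(R) diag = [2, 2, 4] → torsion [2, 2, 4]

Answer: M ≅ ℤ/2 ⊕ ℤ/2 ⊕ ℤ/4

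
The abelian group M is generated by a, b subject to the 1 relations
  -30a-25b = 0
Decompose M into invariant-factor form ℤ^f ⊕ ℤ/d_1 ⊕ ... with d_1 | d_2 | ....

rank_ℚ(R)=1; free=2−1=1
SNF(R) diag = [5] → torsion [5]

Answer: M ≅ ℤ^1 ⊕ ℤ/5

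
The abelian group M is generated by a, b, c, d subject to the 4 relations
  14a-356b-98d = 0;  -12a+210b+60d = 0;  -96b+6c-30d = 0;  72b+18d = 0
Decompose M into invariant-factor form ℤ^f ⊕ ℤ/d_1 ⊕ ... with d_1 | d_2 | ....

rank_ℚ(R)=4; free=4−4=0
SNF(R) diag = [2, 6, 6, 18] → torsion [2, 6, 6, 18]

Answer: M ≅ ℤ/2 ⊕ ℤ/6 ⊕ ℤ/6 ⊕ ℤ/18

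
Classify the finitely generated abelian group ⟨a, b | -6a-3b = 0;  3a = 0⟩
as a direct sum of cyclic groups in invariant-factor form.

rank_ℚ(R)=2; free=2−2=0
SNF(R) diag = [3, 3] → torsion [3, 3]

Answer: M ≅ ℤ/3 ⊕ ℤ/3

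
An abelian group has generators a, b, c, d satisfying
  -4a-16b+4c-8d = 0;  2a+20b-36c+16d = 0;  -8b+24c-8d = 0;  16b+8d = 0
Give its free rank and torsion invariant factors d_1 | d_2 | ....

rank_ℚ(R)=4; free=4−4=0
SNF(R) diag = [2, 4, 8, 8] → torsion [2, 4, 8, 8]

Answer: M ≅ ℤ/2 ⊕ ℤ/4 ⊕ ℤ/8 ⊕ ℤ/8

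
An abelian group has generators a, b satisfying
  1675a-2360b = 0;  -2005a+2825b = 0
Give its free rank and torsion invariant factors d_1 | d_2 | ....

Answer: M ≅ ℤ/5 ⊕ ℤ/15

Derivation:
rank_ℚ(R)=2; free=2−2=0
SNF(R) diag = [5, 15] → torsion [5, 15]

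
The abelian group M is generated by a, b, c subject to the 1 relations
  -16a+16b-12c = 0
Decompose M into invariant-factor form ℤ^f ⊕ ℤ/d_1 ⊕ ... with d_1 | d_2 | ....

rank_ℚ(R)=1; free=3−1=2
SNF(R) diag = [4] → torsion [4]

Answer: M ≅ ℤ^2 ⊕ ℤ/4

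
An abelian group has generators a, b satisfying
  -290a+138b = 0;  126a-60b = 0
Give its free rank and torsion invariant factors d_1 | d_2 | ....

Answer: M ≅ ℤ/2 ⊕ ℤ/6

Derivation:
rank_ℚ(R)=2; free=2−2=0
SNF(R) diag = [2, 6] → torsion [2, 6]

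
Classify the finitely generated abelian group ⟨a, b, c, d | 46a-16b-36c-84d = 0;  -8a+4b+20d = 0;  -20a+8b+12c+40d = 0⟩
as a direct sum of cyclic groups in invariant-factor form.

Answer: M ≅ ℤ^1 ⊕ ℤ/2 ⊕ ℤ/4 ⊕ ℤ/4

Derivation:
rank_ℚ(R)=3; free=4−3=1
SNF(R) diag = [2, 4, 4] → torsion [2, 4, 4]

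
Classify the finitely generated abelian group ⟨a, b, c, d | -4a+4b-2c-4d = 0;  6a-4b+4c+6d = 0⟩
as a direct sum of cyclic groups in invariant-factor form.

Answer: M ≅ ℤ^2 ⊕ ℤ/2 ⊕ ℤ/2

Derivation:
rank_ℚ(R)=2; free=4−2=2
SNF(R) diag = [2, 2] → torsion [2, 2]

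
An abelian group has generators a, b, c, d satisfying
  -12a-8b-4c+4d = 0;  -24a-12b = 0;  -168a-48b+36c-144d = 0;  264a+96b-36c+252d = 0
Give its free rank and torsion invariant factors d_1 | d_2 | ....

rank_ℚ(R)=4; free=4−4=0
SNF(R) diag = [4, 12, 36, 108] → torsion [4, 12, 36, 108]

Answer: M ≅ ℤ/4 ⊕ ℤ/12 ⊕ ℤ/36 ⊕ ℤ/108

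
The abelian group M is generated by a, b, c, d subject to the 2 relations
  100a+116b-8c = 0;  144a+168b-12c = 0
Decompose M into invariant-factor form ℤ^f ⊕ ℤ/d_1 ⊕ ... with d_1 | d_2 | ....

rank_ℚ(R)=2; free=4−2=2
SNF(R) diag = [4, 12] → torsion [4, 12]

Answer: M ≅ ℤ^2 ⊕ ℤ/4 ⊕ ℤ/12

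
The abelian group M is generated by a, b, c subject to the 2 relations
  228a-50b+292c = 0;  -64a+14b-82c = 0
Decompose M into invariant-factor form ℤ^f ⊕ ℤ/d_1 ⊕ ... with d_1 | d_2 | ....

Answer: M ≅ ℤ^1 ⊕ ℤ/2 ⊕ ℤ/2

Derivation:
rank_ℚ(R)=2; free=3−2=1
SNF(R) diag = [2, 2] → torsion [2, 2]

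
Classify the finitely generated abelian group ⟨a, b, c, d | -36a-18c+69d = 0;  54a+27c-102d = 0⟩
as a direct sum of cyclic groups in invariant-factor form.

rank_ℚ(R)=2; free=4−2=2
SNF(R) diag = [3, 9] → torsion [3, 9]

Answer: M ≅ ℤ^2 ⊕ ℤ/3 ⊕ ℤ/9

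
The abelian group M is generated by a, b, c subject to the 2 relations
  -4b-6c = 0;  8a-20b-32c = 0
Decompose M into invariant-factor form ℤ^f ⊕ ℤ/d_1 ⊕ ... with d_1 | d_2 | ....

Answer: M ≅ ℤ^1 ⊕ ℤ/2 ⊕ ℤ/4

Derivation:
rank_ℚ(R)=2; free=3−2=1
SNF(R) diag = [2, 4] → torsion [2, 4]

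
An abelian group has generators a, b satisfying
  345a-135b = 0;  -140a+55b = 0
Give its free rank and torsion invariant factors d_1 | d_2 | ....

Answer: M ≅ ℤ/5 ⊕ ℤ/15

Derivation:
rank_ℚ(R)=2; free=2−2=0
SNF(R) diag = [5, 15] → torsion [5, 15]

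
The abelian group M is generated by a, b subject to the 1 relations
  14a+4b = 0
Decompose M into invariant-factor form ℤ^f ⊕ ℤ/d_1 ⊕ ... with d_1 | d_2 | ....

rank_ℚ(R)=1; free=2−1=1
SNF(R) diag = [2] → torsion [2]

Answer: M ≅ ℤ^1 ⊕ ℤ/2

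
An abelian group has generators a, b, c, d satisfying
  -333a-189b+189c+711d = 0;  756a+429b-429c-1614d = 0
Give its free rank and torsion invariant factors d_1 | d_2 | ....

rank_ℚ(R)=2; free=4−2=2
SNF(R) diag = [3, 9] → torsion [3, 9]

Answer: M ≅ ℤ^2 ⊕ ℤ/3 ⊕ ℤ/9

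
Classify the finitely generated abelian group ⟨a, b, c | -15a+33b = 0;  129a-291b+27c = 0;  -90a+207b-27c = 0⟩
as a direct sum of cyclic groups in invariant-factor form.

Answer: M ≅ ℤ/3 ⊕ ℤ/9 ⊕ ℤ/27

Derivation:
rank_ℚ(R)=3; free=3−3=0
SNF(R) diag = [3, 9, 27] → torsion [3, 9, 27]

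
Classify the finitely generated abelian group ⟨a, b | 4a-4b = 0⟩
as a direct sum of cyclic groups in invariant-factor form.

rank_ℚ(R)=1; free=2−1=1
SNF(R) diag = [4] → torsion [4]

Answer: M ≅ ℤ^1 ⊕ ℤ/4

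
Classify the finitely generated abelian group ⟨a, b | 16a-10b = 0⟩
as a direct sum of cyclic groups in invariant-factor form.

Answer: M ≅ ℤ^1 ⊕ ℤ/2

Derivation:
rank_ℚ(R)=1; free=2−1=1
SNF(R) diag = [2] → torsion [2]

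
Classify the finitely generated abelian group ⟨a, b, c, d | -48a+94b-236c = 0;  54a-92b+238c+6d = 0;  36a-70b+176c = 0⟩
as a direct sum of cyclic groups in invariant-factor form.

rank_ℚ(R)=3; free=4−3=1
SNF(R) diag = [2, 6, 12] → torsion [2, 6, 12]

Answer: M ≅ ℤ^1 ⊕ ℤ/2 ⊕ ℤ/6 ⊕ ℤ/12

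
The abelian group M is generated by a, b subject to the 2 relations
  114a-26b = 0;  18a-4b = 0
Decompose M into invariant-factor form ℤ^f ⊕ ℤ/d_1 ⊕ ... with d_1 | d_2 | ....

rank_ℚ(R)=2; free=2−2=0
SNF(R) diag = [2, 6] → torsion [2, 6]

Answer: M ≅ ℤ/2 ⊕ ℤ/6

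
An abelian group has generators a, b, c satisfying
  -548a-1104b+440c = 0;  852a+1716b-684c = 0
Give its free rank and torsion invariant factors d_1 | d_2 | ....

Answer: M ≅ ℤ^1 ⊕ ℤ/4 ⊕ ℤ/12

Derivation:
rank_ℚ(R)=2; free=3−2=1
SNF(R) diag = [4, 12] → torsion [4, 12]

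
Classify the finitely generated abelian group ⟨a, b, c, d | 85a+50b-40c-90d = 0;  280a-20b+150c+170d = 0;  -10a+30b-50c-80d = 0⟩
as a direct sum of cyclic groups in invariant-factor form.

Answer: M ≅ ℤ^1 ⊕ ℤ/5 ⊕ ℤ/10 ⊕ ℤ/10

Derivation:
rank_ℚ(R)=3; free=4−3=1
SNF(R) diag = [5, 10, 10] → torsion [5, 10, 10]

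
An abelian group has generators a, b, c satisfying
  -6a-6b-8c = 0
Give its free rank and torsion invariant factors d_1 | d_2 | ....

rank_ℚ(R)=1; free=3−1=2
SNF(R) diag = [2] → torsion [2]

Answer: M ≅ ℤ^2 ⊕ ℤ/2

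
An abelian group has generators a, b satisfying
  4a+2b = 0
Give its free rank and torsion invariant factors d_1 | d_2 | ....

Answer: M ≅ ℤ^1 ⊕ ℤ/2

Derivation:
rank_ℚ(R)=1; free=2−1=1
SNF(R) diag = [2] → torsion [2]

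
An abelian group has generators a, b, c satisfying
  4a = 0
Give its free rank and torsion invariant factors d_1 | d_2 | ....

rank_ℚ(R)=1; free=3−1=2
SNF(R) diag = [4] → torsion [4]

Answer: M ≅ ℤ^2 ⊕ ℤ/4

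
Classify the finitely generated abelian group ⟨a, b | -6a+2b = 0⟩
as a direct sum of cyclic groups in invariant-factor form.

rank_ℚ(R)=1; free=2−1=1
SNF(R) diag = [2] → torsion [2]

Answer: M ≅ ℤ^1 ⊕ ℤ/2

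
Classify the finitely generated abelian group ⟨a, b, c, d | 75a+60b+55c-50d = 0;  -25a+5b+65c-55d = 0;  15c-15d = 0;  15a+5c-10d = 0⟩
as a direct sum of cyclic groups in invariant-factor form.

rank_ℚ(R)=4; free=4−4=0
SNF(R) diag = [5, 5, 15, 30] → torsion [5, 5, 15, 30]

Answer: M ≅ ℤ/5 ⊕ ℤ/5 ⊕ ℤ/15 ⊕ ℤ/30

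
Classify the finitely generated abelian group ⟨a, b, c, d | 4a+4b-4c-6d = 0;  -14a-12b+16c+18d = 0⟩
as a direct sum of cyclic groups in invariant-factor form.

rank_ℚ(R)=2; free=4−2=2
SNF(R) diag = [2, 2] → torsion [2, 2]

Answer: M ≅ ℤ^2 ⊕ ℤ/2 ⊕ ℤ/2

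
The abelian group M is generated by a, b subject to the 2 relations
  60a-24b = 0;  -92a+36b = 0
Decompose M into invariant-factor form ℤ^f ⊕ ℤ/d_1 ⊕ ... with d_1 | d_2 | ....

Answer: M ≅ ℤ/4 ⊕ ℤ/12

Derivation:
rank_ℚ(R)=2; free=2−2=0
SNF(R) diag = [4, 12] → torsion [4, 12]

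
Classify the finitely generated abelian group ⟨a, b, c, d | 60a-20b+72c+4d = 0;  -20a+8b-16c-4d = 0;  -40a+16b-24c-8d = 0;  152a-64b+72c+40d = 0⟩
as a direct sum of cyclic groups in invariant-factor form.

Answer: M ≅ ℤ/4 ⊕ ℤ/4 ⊕ ℤ/8 ⊕ ℤ/16

Derivation:
rank_ℚ(R)=4; free=4−4=0
SNF(R) diag = [4, 4, 8, 16] → torsion [4, 4, 8, 16]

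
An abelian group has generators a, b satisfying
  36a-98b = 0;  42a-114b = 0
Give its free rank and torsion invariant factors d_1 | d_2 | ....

rank_ℚ(R)=2; free=2−2=0
SNF(R) diag = [2, 6] → torsion [2, 6]

Answer: M ≅ ℤ/2 ⊕ ℤ/6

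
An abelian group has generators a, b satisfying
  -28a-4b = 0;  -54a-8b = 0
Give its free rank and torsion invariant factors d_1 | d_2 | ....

rank_ℚ(R)=2; free=2−2=0
SNF(R) diag = [2, 4] → torsion [2, 4]

Answer: M ≅ ℤ/2 ⊕ ℤ/4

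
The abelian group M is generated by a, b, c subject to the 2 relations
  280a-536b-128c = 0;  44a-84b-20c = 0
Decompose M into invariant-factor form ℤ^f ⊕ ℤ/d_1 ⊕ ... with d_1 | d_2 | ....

rank_ℚ(R)=2; free=3−2=1
SNF(R) diag = [4, 8] → torsion [4, 8]

Answer: M ≅ ℤ^1 ⊕ ℤ/4 ⊕ ℤ/8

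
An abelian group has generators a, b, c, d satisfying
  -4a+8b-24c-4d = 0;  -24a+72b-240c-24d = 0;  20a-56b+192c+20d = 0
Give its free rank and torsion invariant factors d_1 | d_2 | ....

rank_ℚ(R)=3; free=4−3=1
SNF(R) diag = [4, 8, 24] → torsion [4, 8, 24]

Answer: M ≅ ℤ^1 ⊕ ℤ/4 ⊕ ℤ/8 ⊕ ℤ/24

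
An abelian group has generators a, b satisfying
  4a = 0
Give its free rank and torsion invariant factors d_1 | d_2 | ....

Answer: M ≅ ℤ^1 ⊕ ℤ/4

Derivation:
rank_ℚ(R)=1; free=2−1=1
SNF(R) diag = [4] → torsion [4]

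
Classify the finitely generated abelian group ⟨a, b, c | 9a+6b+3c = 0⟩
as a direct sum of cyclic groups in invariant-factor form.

Answer: M ≅ ℤ^2 ⊕ ℤ/3

Derivation:
rank_ℚ(R)=1; free=3−1=2
SNF(R) diag = [3] → torsion [3]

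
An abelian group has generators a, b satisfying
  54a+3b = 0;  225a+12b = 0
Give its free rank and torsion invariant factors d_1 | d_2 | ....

Answer: M ≅ ℤ/3 ⊕ ℤ/9

Derivation:
rank_ℚ(R)=2; free=2−2=0
SNF(R) diag = [3, 9] → torsion [3, 9]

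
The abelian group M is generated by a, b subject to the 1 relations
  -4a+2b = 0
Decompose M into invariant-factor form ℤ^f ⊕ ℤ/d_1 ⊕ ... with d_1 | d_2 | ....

rank_ℚ(R)=1; free=2−1=1
SNF(R) diag = [2] → torsion [2]

Answer: M ≅ ℤ^1 ⊕ ℤ/2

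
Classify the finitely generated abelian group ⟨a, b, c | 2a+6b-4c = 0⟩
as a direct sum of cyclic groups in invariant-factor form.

rank_ℚ(R)=1; free=3−1=2
SNF(R) diag = [2] → torsion [2]

Answer: M ≅ ℤ^2 ⊕ ℤ/2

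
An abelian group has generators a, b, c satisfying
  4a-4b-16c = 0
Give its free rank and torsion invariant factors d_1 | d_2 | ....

rank_ℚ(R)=1; free=3−1=2
SNF(R) diag = [4] → torsion [4]

Answer: M ≅ ℤ^2 ⊕ ℤ/4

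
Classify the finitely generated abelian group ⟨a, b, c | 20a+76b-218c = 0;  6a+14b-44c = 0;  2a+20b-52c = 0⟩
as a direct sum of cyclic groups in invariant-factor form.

Answer: M ≅ ℤ/2 ⊕ ℤ/2 ⊕ ℤ/2

Derivation:
rank_ℚ(R)=3; free=3−3=0
SNF(R) diag = [2, 2, 2] → torsion [2, 2, 2]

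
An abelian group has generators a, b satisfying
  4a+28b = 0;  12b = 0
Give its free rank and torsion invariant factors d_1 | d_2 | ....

Answer: M ≅ ℤ/4 ⊕ ℤ/12

Derivation:
rank_ℚ(R)=2; free=2−2=0
SNF(R) diag = [4, 12] → torsion [4, 12]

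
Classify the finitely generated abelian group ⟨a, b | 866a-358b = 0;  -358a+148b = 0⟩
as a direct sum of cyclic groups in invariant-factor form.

rank_ℚ(R)=2; free=2−2=0
SNF(R) diag = [2, 2] → torsion [2, 2]

Answer: M ≅ ℤ/2 ⊕ ℤ/2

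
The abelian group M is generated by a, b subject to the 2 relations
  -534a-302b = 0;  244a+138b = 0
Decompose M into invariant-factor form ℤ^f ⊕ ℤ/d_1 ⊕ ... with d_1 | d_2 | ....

rank_ℚ(R)=2; free=2−2=0
SNF(R) diag = [2, 2] → torsion [2, 2]

Answer: M ≅ ℤ/2 ⊕ ℤ/2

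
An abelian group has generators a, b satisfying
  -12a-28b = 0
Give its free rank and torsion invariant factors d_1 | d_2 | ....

Answer: M ≅ ℤ^1 ⊕ ℤ/4

Derivation:
rank_ℚ(R)=1; free=2−1=1
SNF(R) diag = [4] → torsion [4]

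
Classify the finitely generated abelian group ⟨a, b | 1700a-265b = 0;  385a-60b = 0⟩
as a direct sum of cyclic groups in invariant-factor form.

rank_ℚ(R)=2; free=2−2=0
SNF(R) diag = [5, 5] → torsion [5, 5]

Answer: M ≅ ℤ/5 ⊕ ℤ/5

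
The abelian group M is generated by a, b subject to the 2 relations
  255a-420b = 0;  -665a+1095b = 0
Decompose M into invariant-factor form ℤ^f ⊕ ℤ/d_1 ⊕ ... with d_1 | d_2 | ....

rank_ℚ(R)=2; free=2−2=0
SNF(R) diag = [5, 15] → torsion [5, 15]

Answer: M ≅ ℤ/5 ⊕ ℤ/15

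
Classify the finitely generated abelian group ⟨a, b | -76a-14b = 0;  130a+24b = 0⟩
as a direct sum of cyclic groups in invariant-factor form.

Answer: M ≅ ℤ/2 ⊕ ℤ/2

Derivation:
rank_ℚ(R)=2; free=2−2=0
SNF(R) diag = [2, 2] → torsion [2, 2]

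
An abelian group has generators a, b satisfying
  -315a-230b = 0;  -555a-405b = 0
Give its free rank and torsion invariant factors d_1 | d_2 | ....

Answer: M ≅ ℤ/5 ⊕ ℤ/15

Derivation:
rank_ℚ(R)=2; free=2−2=0
SNF(R) diag = [5, 15] → torsion [5, 15]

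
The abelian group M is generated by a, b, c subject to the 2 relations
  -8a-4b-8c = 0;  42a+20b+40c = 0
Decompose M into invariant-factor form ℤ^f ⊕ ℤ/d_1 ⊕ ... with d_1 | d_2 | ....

Answer: M ≅ ℤ^1 ⊕ ℤ/2 ⊕ ℤ/4

Derivation:
rank_ℚ(R)=2; free=3−2=1
SNF(R) diag = [2, 4] → torsion [2, 4]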